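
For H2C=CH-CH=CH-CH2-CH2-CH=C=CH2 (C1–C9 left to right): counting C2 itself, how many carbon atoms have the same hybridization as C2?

C2 is sp2 (one π bond).
C1: sp2 ✓
C2: sp2 ✓
C3: sp2 ✓
C4: sp2 ✓
C5: sp3
C6: sp3
C7: sp2 ✓
C8: sp
C9: sp2 ✓
6 carbons are sp2.

6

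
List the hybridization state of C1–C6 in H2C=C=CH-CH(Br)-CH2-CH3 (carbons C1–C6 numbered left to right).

C1: 3 σ bonds, plus one π bond; 3 regions of electron density → sp2.
C2 (2 σ bonds, plus two π bonds) has steric number 2: sp.
C3 has 3 σ bonds, plus one π bond: steric number 3 → sp2.
C4 (4 σ bonds) has steric number 4: sp3.
C5 carries 4 σ bonds, giving a steric number of 4, so it is sp3.
C6 is sp3: 4 σ bonds, 4 electron-density regions.

C1 sp2, C2 sp, C3 sp2, C4 sp3, C5 sp3, C6 sp3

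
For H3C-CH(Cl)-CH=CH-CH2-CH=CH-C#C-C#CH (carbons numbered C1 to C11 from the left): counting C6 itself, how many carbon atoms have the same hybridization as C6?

4

C6 is sp2 (one π bond).
C1: sp3
C2: sp3
C3: sp2 ✓
C4: sp2 ✓
C5: sp3
C6: sp2 ✓
C7: sp2 ✓
C8: sp
C9: sp
C10: sp
C11: sp
4 carbons are sp2.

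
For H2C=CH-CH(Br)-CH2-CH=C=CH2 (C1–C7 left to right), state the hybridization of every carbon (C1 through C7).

C1 sp2, C2 sp2, C3 sp3, C4 sp3, C5 sp2, C6 sp, C7 sp2

C1 — 3 σ bonds, plus one π bond. Steric number 3, so sp2.
C2: 3 σ bonds, plus one π bond — 3 electron domains, sp2.
C3 carries 4 σ bonds, giving a steric number of 4, so it is sp3.
C4 is sp3: 4 σ bonds, 4 electron-density regions.
C5: 3 σ bonds, plus one π bond; 3 regions of electron density → sp2.
C6 is sp: 2 σ bonds, plus two π bonds, 2 electron-density regions.
C7 (3 σ bonds, plus one π bond) has steric number 3: sp2.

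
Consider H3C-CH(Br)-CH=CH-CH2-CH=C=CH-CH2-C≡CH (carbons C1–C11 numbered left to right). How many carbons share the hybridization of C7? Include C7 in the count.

3

C7 is sp (two π bonds).
C1: sp3
C2: sp3
C3: sp2
C4: sp2
C5: sp3
C6: sp2
C7: sp ✓
C8: sp2
C9: sp3
C10: sp ✓
C11: sp ✓
3 carbons are sp.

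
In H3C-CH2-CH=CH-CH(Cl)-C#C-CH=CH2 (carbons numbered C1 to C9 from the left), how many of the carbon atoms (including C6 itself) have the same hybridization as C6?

C6 is sp (two π bonds).
C1: sp3
C2: sp3
C3: sp2
C4: sp2
C5: sp3
C6: sp ✓
C7: sp ✓
C8: sp2
C9: sp2
2 carbons are sp.

2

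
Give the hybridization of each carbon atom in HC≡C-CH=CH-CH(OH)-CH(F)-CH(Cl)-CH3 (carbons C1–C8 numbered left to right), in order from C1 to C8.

C1 carries 2 σ bonds, plus two π bonds, giving a steric number of 2, so it is sp.
C2 is sp: 2 σ bonds, plus two π bonds, 2 electron-density regions.
C3 is sp2: 3 σ bonds, plus one π bond, 3 electron-density regions.
C4: 3 σ bonds, plus one π bond — 3 electron domains, sp2.
C5 is sp3: 4 σ bonds, 4 electron-density regions.
C6: 4 σ bonds; 4 regions of electron density → sp3.
C7 — 4 σ bonds. Steric number 4, so sp3.
C8 has 4 σ bonds: steric number 4 → sp3.

C1 sp, C2 sp, C3 sp2, C4 sp2, C5 sp3, C6 sp3, C7 sp3, C8 sp3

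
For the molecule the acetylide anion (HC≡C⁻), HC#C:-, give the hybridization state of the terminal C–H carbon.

The terminal C–H carbon (2 σ bonds, plus two π bonds) has steric number 2: sp.

sp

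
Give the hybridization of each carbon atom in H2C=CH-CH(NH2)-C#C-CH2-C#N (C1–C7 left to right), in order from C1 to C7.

C1 sp2, C2 sp2, C3 sp3, C4 sp, C5 sp, C6 sp3, C7 sp

C1 is sp2: 3 σ bonds, plus one π bond, 3 electron-density regions.
C2: 3 σ bonds, plus one π bond — 3 electron domains, sp2.
C3 has 4 σ bonds: steric number 4 → sp3.
C4 (2 σ bonds, plus two π bonds) has steric number 2: sp.
C5 is sp: 2 σ bonds, plus two π bonds, 2 electron-density regions.
C6: 4 σ bonds; 4 regions of electron density → sp3.
C7: 2 σ bonds, plus two π bonds — 2 electron domains, sp.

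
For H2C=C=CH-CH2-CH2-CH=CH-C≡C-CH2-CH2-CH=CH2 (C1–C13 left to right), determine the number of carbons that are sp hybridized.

C1: sp2
C2: sp ✓
C3: sp2
C4: sp3
C5: sp3
C6: sp2
C7: sp2
C8: sp ✓
C9: sp ✓
C10: sp3
C11: sp3
C12: sp2
C13: sp2
C2, C8, C9 → 3 sp carbons.

3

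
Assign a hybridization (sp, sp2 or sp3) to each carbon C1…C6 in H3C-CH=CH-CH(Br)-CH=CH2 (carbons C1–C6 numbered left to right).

C1: 4 σ bonds; 4 regions of electron density → sp3.
C2 — 3 σ bonds, plus one π bond. Steric number 3, so sp2.
C3 has 3 σ bonds, plus one π bond: steric number 3 → sp2.
C4 is sp3: 4 σ bonds, 4 electron-density regions.
C5 (3 σ bonds, plus one π bond) has steric number 3: sp2.
C6 is sp2: 3 σ bonds, plus one π bond, 3 electron-density regions.

C1 sp3, C2 sp2, C3 sp2, C4 sp3, C5 sp2, C6 sp2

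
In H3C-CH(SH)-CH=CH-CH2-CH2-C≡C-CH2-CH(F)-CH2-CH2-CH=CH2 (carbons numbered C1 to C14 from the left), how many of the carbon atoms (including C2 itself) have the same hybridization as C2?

C2 is sp3 (only σ bonds).
C1: sp3 ✓
C2: sp3 ✓
C3: sp2
C4: sp2
C5: sp3 ✓
C6: sp3 ✓
C7: sp
C8: sp
C9: sp3 ✓
C10: sp3 ✓
C11: sp3 ✓
C12: sp3 ✓
C13: sp2
C14: sp2
8 carbons are sp3.

8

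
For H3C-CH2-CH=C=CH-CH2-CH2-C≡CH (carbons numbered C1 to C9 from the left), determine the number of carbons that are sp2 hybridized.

C1: sp3
C2: sp3
C3: sp2 ✓
C4: sp
C5: sp2 ✓
C6: sp3
C7: sp3
C8: sp
C9: sp
C3, C5 → 2 sp2 carbons.

2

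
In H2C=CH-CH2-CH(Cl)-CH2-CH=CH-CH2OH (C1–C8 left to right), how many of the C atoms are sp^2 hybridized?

C1: sp2 ✓
C2: sp2 ✓
C3: sp3
C4: sp3
C5: sp3
C6: sp2 ✓
C7: sp2 ✓
C8: sp3
C1, C2, C6, C7 → 4 sp2 carbons.

4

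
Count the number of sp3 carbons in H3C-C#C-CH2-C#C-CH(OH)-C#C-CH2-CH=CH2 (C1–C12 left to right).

C1: sp3 ✓
C2: sp
C3: sp
C4: sp3 ✓
C5: sp
C6: sp
C7: sp3 ✓
C8: sp
C9: sp
C10: sp3 ✓
C11: sp2
C12: sp2
C1, C4, C7, C10 → 4 sp3 carbons.

4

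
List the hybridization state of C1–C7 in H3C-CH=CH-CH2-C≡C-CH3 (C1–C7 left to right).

C1 sp3, C2 sp2, C3 sp2, C4 sp3, C5 sp, C6 sp, C7 sp3

C1 is sp3: 4 σ bonds, 4 electron-density regions.
C2 (3 σ bonds, plus one π bond) has steric number 3: sp2.
C3 is sp2: 3 σ bonds, plus one π bond, 3 electron-density regions.
C4 has 4 σ bonds: steric number 4 → sp3.
C5 is sp: 2 σ bonds, plus two π bonds, 2 electron-density regions.
C6 (2 σ bonds, plus two π bonds) has steric number 2: sp.
C7 has 4 σ bonds: steric number 4 → sp3.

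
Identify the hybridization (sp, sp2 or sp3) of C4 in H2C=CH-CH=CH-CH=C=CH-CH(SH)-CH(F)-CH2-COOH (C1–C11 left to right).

sp2

C4 (3 σ bonds, plus one π bond) has steric number 3: sp2.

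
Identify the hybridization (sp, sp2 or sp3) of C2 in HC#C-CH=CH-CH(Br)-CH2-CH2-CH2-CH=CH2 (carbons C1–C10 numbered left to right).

C2 — 2 σ bonds, plus two π bonds. Steric number 2, so sp.

sp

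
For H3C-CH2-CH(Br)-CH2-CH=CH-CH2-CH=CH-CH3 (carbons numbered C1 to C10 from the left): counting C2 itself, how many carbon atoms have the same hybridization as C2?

6

C2 is sp3 (only σ bonds).
C1: sp3 ✓
C2: sp3 ✓
C3: sp3 ✓
C4: sp3 ✓
C5: sp2
C6: sp2
C7: sp3 ✓
C8: sp2
C9: sp2
C10: sp3 ✓
6 carbons are sp3.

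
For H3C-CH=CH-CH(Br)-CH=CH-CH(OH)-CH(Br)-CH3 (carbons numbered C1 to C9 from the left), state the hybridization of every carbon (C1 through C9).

C1 sp3, C2 sp2, C3 sp2, C4 sp3, C5 sp2, C6 sp2, C7 sp3, C8 sp3, C9 sp3

C1 — 4 σ bonds. Steric number 4, so sp3.
C2 (3 σ bonds, plus one π bond) has steric number 3: sp2.
C3 carries 3 σ bonds, plus one π bond, giving a steric number of 3, so it is sp2.
C4: 4 σ bonds; 4 regions of electron density → sp3.
C5 has 3 σ bonds, plus one π bond: steric number 3 → sp2.
C6: 3 σ bonds, plus one π bond; 3 regions of electron density → sp2.
C7: 4 σ bonds; 4 regions of electron density → sp3.
C8: 4 σ bonds — 4 electron domains, sp3.
C9 has 4 σ bonds: steric number 4 → sp3.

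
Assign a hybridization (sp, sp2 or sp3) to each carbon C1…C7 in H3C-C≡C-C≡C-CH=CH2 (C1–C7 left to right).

C1 — 4 σ bonds. Steric number 4, so sp3.
C2 carries 2 σ bonds, plus two π bonds, giving a steric number of 2, so it is sp.
C3: 2 σ bonds, plus two π bonds; 2 regions of electron density → sp.
C4 has 2 σ bonds, plus two π bonds: steric number 2 → sp.
C5 carries 2 σ bonds, plus two π bonds, giving a steric number of 2, so it is sp.
C6 carries 3 σ bonds, plus one π bond, giving a steric number of 3, so it is sp2.
C7 has 3 σ bonds, plus one π bond: steric number 3 → sp2.

C1 sp3, C2 sp, C3 sp, C4 sp, C5 sp, C6 sp2, C7 sp2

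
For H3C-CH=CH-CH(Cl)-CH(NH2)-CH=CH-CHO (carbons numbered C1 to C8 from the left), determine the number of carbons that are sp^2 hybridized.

C1: sp3
C2: sp2 ✓
C3: sp2 ✓
C4: sp3
C5: sp3
C6: sp2 ✓
C7: sp2 ✓
C8: sp2 ✓
C2, C3, C6, C7, C8 → 5 sp2 carbons.

5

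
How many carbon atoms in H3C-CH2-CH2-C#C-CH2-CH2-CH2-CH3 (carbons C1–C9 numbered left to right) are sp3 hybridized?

7

C1: sp3 ✓
C2: sp3 ✓
C3: sp3 ✓
C4: sp
C5: sp
C6: sp3 ✓
C7: sp3 ✓
C8: sp3 ✓
C9: sp3 ✓
C1, C2, C3, C6, C7, C8, C9 → 7 sp3 carbons.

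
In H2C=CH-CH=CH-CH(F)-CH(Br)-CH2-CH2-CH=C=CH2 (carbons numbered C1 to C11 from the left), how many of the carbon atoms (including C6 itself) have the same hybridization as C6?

C6 is sp3 (only σ bonds).
C1: sp2
C2: sp2
C3: sp2
C4: sp2
C5: sp3 ✓
C6: sp3 ✓
C7: sp3 ✓
C8: sp3 ✓
C9: sp2
C10: sp
C11: sp2
4 carbons are sp3.

4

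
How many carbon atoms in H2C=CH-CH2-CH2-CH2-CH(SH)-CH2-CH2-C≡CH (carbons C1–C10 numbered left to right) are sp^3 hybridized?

6

C1: sp2
C2: sp2
C3: sp3 ✓
C4: sp3 ✓
C5: sp3 ✓
C6: sp3 ✓
C7: sp3 ✓
C8: sp3 ✓
C9: sp
C10: sp
C3, C4, C5, C6, C7, C8 → 6 sp3 carbons.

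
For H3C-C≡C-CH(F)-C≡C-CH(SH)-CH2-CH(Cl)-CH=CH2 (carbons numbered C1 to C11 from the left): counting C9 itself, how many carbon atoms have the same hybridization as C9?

C9 is sp3 (only σ bonds).
C1: sp3 ✓
C2: sp
C3: sp
C4: sp3 ✓
C5: sp
C6: sp
C7: sp3 ✓
C8: sp3 ✓
C9: sp3 ✓
C10: sp2
C11: sp2
5 carbons are sp3.

5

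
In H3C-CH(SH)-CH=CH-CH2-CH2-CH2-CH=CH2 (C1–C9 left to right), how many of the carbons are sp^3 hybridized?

C1: sp3 ✓
C2: sp3 ✓
C3: sp2
C4: sp2
C5: sp3 ✓
C6: sp3 ✓
C7: sp3 ✓
C8: sp2
C9: sp2
C1, C2, C5, C6, C7 → 5 sp3 carbons.

5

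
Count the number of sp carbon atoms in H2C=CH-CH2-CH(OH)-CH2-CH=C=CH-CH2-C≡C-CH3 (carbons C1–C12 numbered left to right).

C1: sp2
C2: sp2
C3: sp3
C4: sp3
C5: sp3
C6: sp2
C7: sp ✓
C8: sp2
C9: sp3
C10: sp ✓
C11: sp ✓
C12: sp3
C7, C10, C11 → 3 sp carbons.

3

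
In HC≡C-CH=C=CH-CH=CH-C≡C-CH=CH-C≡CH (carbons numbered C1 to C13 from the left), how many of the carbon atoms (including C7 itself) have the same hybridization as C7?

6

C7 is sp2 (one π bond).
C1: sp
C2: sp
C3: sp2 ✓
C4: sp
C5: sp2 ✓
C6: sp2 ✓
C7: sp2 ✓
C8: sp
C9: sp
C10: sp2 ✓
C11: sp2 ✓
C12: sp
C13: sp
6 carbons are sp2.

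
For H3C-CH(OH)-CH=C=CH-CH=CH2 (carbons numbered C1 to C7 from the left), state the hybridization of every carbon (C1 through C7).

C1: 4 σ bonds — 4 electron domains, sp3.
C2 carries 4 σ bonds, giving a steric number of 4, so it is sp3.
C3 (3 σ bonds, plus one π bond) has steric number 3: sp2.
C4 has 2 σ bonds, plus two π bonds: steric number 2 → sp.
C5 carries 3 σ bonds, plus one π bond, giving a steric number of 3, so it is sp2.
C6 has 3 σ bonds, plus one π bond: steric number 3 → sp2.
C7 is sp2: 3 σ bonds, plus one π bond, 3 electron-density regions.

C1 sp3, C2 sp3, C3 sp2, C4 sp, C5 sp2, C6 sp2, C7 sp2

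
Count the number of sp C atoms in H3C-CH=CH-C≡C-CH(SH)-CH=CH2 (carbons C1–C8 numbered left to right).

C1: sp3
C2: sp2
C3: sp2
C4: sp ✓
C5: sp ✓
C6: sp3
C7: sp2
C8: sp2
C4, C5 → 2 sp carbons.

2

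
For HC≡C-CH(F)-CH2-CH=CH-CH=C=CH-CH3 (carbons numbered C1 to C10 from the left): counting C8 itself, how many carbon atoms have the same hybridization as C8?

3

C8 is sp (two π bonds).
C1: sp ✓
C2: sp ✓
C3: sp3
C4: sp3
C5: sp2
C6: sp2
C7: sp2
C8: sp ✓
C9: sp2
C10: sp3
3 carbons are sp.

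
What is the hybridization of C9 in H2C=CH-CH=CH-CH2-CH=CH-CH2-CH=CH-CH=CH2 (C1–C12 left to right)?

C9 — 3 σ bonds, plus one π bond. Steric number 3, so sp2.

sp2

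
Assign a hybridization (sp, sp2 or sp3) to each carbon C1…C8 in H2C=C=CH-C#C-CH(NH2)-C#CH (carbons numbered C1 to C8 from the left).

C1 sp2, C2 sp, C3 sp2, C4 sp, C5 sp, C6 sp3, C7 sp, C8 sp

C1 is sp2: 3 σ bonds, plus one π bond, 3 electron-density regions.
C2 carries 2 σ bonds, plus two π bonds, giving a steric number of 2, so it is sp.
C3: 3 σ bonds, plus one π bond — 3 electron domains, sp2.
C4 is sp: 2 σ bonds, plus two π bonds, 2 electron-density regions.
C5: 2 σ bonds, plus two π bonds — 2 electron domains, sp.
C6 carries 4 σ bonds, giving a steric number of 4, so it is sp3.
C7 — 2 σ bonds, plus two π bonds. Steric number 2, so sp.
C8 has 2 σ bonds, plus two π bonds: steric number 2 → sp.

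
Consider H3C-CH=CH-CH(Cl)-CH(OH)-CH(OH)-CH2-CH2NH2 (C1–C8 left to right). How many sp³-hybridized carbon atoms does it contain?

C1: sp3 ✓
C2: sp2
C3: sp2
C4: sp3 ✓
C5: sp3 ✓
C6: sp3 ✓
C7: sp3 ✓
C8: sp3 ✓
C1, C4, C5, C6, C7, C8 → 6 sp3 carbons.

6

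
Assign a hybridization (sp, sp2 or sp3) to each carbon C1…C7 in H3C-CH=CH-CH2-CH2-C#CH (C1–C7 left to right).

C1 is sp3: 4 σ bonds, 4 electron-density regions.
C2 has 3 σ bonds, plus one π bond: steric number 3 → sp2.
C3: 3 σ bonds, plus one π bond — 3 electron domains, sp2.
C4 has 4 σ bonds: steric number 4 → sp3.
C5 has 4 σ bonds: steric number 4 → sp3.
C6: 2 σ bonds, plus two π bonds; 2 regions of electron density → sp.
C7: 2 σ bonds, plus two π bonds — 2 electron domains, sp.

C1 sp3, C2 sp2, C3 sp2, C4 sp3, C5 sp3, C6 sp, C7 sp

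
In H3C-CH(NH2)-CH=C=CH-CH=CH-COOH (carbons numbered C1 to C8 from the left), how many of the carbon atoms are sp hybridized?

1

C1: sp3
C2: sp3
C3: sp2
C4: sp ✓
C5: sp2
C6: sp2
C7: sp2
C8: sp2
C4 → 1 sp carbon.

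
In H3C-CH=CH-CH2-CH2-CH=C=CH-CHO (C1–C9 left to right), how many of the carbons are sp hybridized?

1

C1: sp3
C2: sp2
C3: sp2
C4: sp3
C5: sp3
C6: sp2
C7: sp ✓
C8: sp2
C9: sp2
C7 → 1 sp carbon.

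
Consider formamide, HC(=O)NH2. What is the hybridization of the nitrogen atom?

sp^2

Amide resonance delocalises the N lone pair; N is planar sp2.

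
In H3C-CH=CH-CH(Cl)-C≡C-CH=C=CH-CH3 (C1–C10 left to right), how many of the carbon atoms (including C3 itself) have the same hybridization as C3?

4

C3 is sp2 (one π bond).
C1: sp3
C2: sp2 ✓
C3: sp2 ✓
C4: sp3
C5: sp
C6: sp
C7: sp2 ✓
C8: sp
C9: sp2 ✓
C10: sp3
4 carbons are sp2.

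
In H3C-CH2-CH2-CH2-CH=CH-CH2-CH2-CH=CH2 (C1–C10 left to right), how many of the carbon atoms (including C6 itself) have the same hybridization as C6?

C6 is sp2 (one π bond).
C1: sp3
C2: sp3
C3: sp3
C4: sp3
C5: sp2 ✓
C6: sp2 ✓
C7: sp3
C8: sp3
C9: sp2 ✓
C10: sp2 ✓
4 carbons are sp2.

4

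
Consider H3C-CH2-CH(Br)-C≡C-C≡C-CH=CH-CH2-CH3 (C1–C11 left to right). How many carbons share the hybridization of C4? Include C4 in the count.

4

C4 is sp (two π bonds).
C1: sp3
C2: sp3
C3: sp3
C4: sp ✓
C5: sp ✓
C6: sp ✓
C7: sp ✓
C8: sp2
C9: sp2
C10: sp3
C11: sp3
4 carbons are sp.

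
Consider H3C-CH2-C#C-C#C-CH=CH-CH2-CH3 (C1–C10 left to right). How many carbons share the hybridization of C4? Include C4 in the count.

4

C4 is sp (two π bonds).
C1: sp3
C2: sp3
C3: sp ✓
C4: sp ✓
C5: sp ✓
C6: sp ✓
C7: sp2
C8: sp2
C9: sp3
C10: sp3
4 carbons are sp.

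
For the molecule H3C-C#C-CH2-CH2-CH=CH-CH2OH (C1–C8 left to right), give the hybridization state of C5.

sp^3

C5 is sp3: 4 σ bonds, 4 electron-density regions.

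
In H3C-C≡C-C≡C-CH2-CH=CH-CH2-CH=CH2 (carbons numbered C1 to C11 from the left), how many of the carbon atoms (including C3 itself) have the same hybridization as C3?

4

C3 is sp (two π bonds).
C1: sp3
C2: sp ✓
C3: sp ✓
C4: sp ✓
C5: sp ✓
C6: sp3
C7: sp2
C8: sp2
C9: sp3
C10: sp2
C11: sp2
4 carbons are sp.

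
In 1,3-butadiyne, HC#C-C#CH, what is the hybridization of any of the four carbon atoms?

sp

Every carbon is part of a C≡C triple bond: two σ regions → sp.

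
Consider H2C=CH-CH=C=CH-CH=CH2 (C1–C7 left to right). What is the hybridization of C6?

C6 (3 σ bonds, plus one π bond) has steric number 3: sp2.

sp^2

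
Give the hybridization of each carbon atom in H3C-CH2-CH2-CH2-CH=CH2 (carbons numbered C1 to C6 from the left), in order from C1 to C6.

C1 has 4 σ bonds: steric number 4 → sp3.
C2: 4 σ bonds; 4 regions of electron density → sp3.
C3 — 4 σ bonds. Steric number 4, so sp3.
C4: 4 σ bonds — 4 electron domains, sp3.
C5 carries 3 σ bonds, plus one π bond, giving a steric number of 3, so it is sp2.
C6 — 3 σ bonds, plus one π bond. Steric number 3, so sp2.

C1 sp3, C2 sp3, C3 sp3, C4 sp3, C5 sp2, C6 sp2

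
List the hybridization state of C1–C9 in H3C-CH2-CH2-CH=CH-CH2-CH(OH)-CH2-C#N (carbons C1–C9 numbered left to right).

C1 sp3, C2 sp3, C3 sp3, C4 sp2, C5 sp2, C6 sp3, C7 sp3, C8 sp3, C9 sp

C1 — 4 σ bonds. Steric number 4, so sp3.
C2 has 4 σ bonds: steric number 4 → sp3.
C3 carries 4 σ bonds, giving a steric number of 4, so it is sp3.
C4 carries 3 σ bonds, plus one π bond, giving a steric number of 3, so it is sp2.
C5 carries 3 σ bonds, plus one π bond, giving a steric number of 3, so it is sp2.
C6 — 4 σ bonds. Steric number 4, so sp3.
C7 (4 σ bonds) has steric number 4: sp3.
C8: 4 σ bonds — 4 electron domains, sp3.
C9 carries 2 σ bonds, plus two π bonds, giving a steric number of 2, so it is sp.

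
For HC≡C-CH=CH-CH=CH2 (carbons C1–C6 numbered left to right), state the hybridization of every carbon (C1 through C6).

C1 — 2 σ bonds, plus two π bonds. Steric number 2, so sp.
C2: 2 σ bonds, plus two π bonds — 2 electron domains, sp.
C3: 3 σ bonds, plus one π bond; 3 regions of electron density → sp2.
C4: 3 σ bonds, plus one π bond — 3 electron domains, sp2.
C5 has 3 σ bonds, plus one π bond: steric number 3 → sp2.
C6 carries 3 σ bonds, plus one π bond, giving a steric number of 3, so it is sp2.

C1 sp, C2 sp, C3 sp2, C4 sp2, C5 sp2, C6 sp2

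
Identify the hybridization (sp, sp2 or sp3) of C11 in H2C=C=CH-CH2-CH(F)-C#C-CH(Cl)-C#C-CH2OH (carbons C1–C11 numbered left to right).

C11: 4 σ bonds — 4 electron domains, sp3.

sp^3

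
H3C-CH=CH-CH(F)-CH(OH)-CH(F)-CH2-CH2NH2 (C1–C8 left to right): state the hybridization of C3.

C3 carries 3 σ bonds, plus one π bond, giving a steric number of 3, so it is sp2.

sp^2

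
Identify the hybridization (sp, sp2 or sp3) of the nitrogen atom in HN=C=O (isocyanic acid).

The nitrogen atom is sp2: 2 σ bonds and 1 lone pair, plus one π bond, 3 electron-density regions.

sp²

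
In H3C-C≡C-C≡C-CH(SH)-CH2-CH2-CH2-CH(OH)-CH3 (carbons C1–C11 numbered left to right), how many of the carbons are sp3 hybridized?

7

C1: sp3 ✓
C2: sp
C3: sp
C4: sp
C5: sp
C6: sp3 ✓
C7: sp3 ✓
C8: sp3 ✓
C9: sp3 ✓
C10: sp3 ✓
C11: sp3 ✓
C1, C6, C7, C8, C9, C10, C11 → 7 sp3 carbons.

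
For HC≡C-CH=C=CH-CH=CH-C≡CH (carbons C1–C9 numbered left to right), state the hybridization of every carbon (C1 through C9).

C1 sp, C2 sp, C3 sp2, C4 sp, C5 sp2, C6 sp2, C7 sp2, C8 sp, C9 sp

C1 has 2 σ bonds, plus two π bonds: steric number 2 → sp.
C2: 2 σ bonds, plus two π bonds; 2 regions of electron density → sp.
C3 (3 σ bonds, plus one π bond) has steric number 3: sp2.
C4 is sp: 2 σ bonds, plus two π bonds, 2 electron-density regions.
C5 has 3 σ bonds, plus one π bond: steric number 3 → sp2.
C6 has 3 σ bonds, plus one π bond: steric number 3 → sp2.
C7 is sp2: 3 σ bonds, plus one π bond, 3 electron-density regions.
C8 carries 2 σ bonds, plus two π bonds, giving a steric number of 2, so it is sp.
C9 carries 2 σ bonds, plus two π bonds, giving a steric number of 2, so it is sp.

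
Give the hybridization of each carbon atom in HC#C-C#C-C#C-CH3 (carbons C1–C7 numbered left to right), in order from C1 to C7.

C1 (2 σ bonds, plus two π bonds) has steric number 2: sp.
C2 is sp: 2 σ bonds, plus two π bonds, 2 electron-density regions.
C3 — 2 σ bonds, plus two π bonds. Steric number 2, so sp.
C4 carries 2 σ bonds, plus two π bonds, giving a steric number of 2, so it is sp.
C5 has 2 σ bonds, plus two π bonds: steric number 2 → sp.
C6 has 2 σ bonds, plus two π bonds: steric number 2 → sp.
C7 carries 4 σ bonds, giving a steric number of 4, so it is sp3.

C1 sp, C2 sp, C3 sp, C4 sp, C5 sp, C6 sp, C7 sp3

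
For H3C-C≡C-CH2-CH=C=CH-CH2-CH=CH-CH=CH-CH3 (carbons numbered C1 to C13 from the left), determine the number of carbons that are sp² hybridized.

6

C1: sp3
C2: sp
C3: sp
C4: sp3
C5: sp2 ✓
C6: sp
C7: sp2 ✓
C8: sp3
C9: sp2 ✓
C10: sp2 ✓
C11: sp2 ✓
C12: sp2 ✓
C13: sp3
C5, C7, C9, C10, C11, C12 → 6 sp2 carbons.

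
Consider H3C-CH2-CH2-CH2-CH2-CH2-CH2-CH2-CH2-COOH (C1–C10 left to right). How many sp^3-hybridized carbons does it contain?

C1: sp3 ✓
C2: sp3 ✓
C3: sp3 ✓
C4: sp3 ✓
C5: sp3 ✓
C6: sp3 ✓
C7: sp3 ✓
C8: sp3 ✓
C9: sp3 ✓
C10: sp2
C1, C2, C3, C4, C5, C6, C7, C8, C9 → 9 sp3 carbons.

9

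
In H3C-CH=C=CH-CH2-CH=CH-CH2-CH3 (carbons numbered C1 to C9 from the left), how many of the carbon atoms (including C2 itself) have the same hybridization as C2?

4

C2 is sp2 (one π bond).
C1: sp3
C2: sp2 ✓
C3: sp
C4: sp2 ✓
C5: sp3
C6: sp2 ✓
C7: sp2 ✓
C8: sp3
C9: sp3
4 carbons are sp2.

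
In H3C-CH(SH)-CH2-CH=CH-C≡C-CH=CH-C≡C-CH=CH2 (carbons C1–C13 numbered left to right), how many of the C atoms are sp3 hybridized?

3

C1: sp3 ✓
C2: sp3 ✓
C3: sp3 ✓
C4: sp2
C5: sp2
C6: sp
C7: sp
C8: sp2
C9: sp2
C10: sp
C11: sp
C12: sp2
C13: sp2
C1, C2, C3 → 3 sp3 carbons.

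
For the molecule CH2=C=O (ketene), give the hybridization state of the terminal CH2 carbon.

sp²

The terminal CH2 carbon — 3 σ bonds, plus one π bond. Steric number 3, so sp2.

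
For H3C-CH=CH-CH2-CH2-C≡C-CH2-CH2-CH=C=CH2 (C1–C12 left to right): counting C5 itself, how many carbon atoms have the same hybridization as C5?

C5 is sp3 (only σ bonds).
C1: sp3 ✓
C2: sp2
C3: sp2
C4: sp3 ✓
C5: sp3 ✓
C6: sp
C7: sp
C8: sp3 ✓
C9: sp3 ✓
C10: sp2
C11: sp
C12: sp2
5 carbons are sp3.

5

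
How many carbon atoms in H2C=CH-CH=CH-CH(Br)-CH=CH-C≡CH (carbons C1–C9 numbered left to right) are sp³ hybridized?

C1: sp2
C2: sp2
C3: sp2
C4: sp2
C5: sp3 ✓
C6: sp2
C7: sp2
C8: sp
C9: sp
C5 → 1 sp3 carbon.

1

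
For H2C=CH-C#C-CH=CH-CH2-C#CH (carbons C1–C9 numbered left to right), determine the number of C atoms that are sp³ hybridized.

1

C1: sp2
C2: sp2
C3: sp
C4: sp
C5: sp2
C6: sp2
C7: sp3 ✓
C8: sp
C9: sp
C7 → 1 sp3 carbon.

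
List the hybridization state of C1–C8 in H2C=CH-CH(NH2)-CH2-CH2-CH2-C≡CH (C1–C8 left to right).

C1: 3 σ bonds, plus one π bond; 3 regions of electron density → sp2.
C2 (3 σ bonds, plus one π bond) has steric number 3: sp2.
C3 carries 4 σ bonds, giving a steric number of 4, so it is sp3.
C4 carries 4 σ bonds, giving a steric number of 4, so it is sp3.
C5 carries 4 σ bonds, giving a steric number of 4, so it is sp3.
C6 carries 4 σ bonds, giving a steric number of 4, so it is sp3.
C7 (2 σ bonds, plus two π bonds) has steric number 2: sp.
C8: 2 σ bonds, plus two π bonds; 2 regions of electron density → sp.

C1 sp2, C2 sp2, C3 sp3, C4 sp3, C5 sp3, C6 sp3, C7 sp, C8 sp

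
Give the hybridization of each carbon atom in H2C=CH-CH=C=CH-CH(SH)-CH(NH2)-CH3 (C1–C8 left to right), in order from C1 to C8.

C1: 3 σ bonds, plus one π bond; 3 regions of electron density → sp2.
C2 carries 3 σ bonds, plus one π bond, giving a steric number of 3, so it is sp2.
C3 carries 3 σ bonds, plus one π bond, giving a steric number of 3, so it is sp2.
C4: 2 σ bonds, plus two π bonds; 2 regions of electron density → sp.
C5: 3 σ bonds, plus one π bond — 3 electron domains, sp2.
C6 is sp3: 4 σ bonds, 4 electron-density regions.
C7 is sp3: 4 σ bonds, 4 electron-density regions.
C8: 4 σ bonds; 4 regions of electron density → sp3.

C1 sp2, C2 sp2, C3 sp2, C4 sp, C5 sp2, C6 sp3, C7 sp3, C8 sp3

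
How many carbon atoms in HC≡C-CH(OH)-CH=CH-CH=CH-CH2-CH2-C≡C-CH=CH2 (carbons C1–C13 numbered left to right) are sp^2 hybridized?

6

C1: sp
C2: sp
C3: sp3
C4: sp2 ✓
C5: sp2 ✓
C6: sp2 ✓
C7: sp2 ✓
C8: sp3
C9: sp3
C10: sp
C11: sp
C12: sp2 ✓
C13: sp2 ✓
C4, C5, C6, C7, C12, C13 → 6 sp2 carbons.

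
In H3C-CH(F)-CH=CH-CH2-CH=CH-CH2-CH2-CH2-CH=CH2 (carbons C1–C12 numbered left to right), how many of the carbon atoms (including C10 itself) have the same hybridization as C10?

6

C10 is sp3 (only σ bonds).
C1: sp3 ✓
C2: sp3 ✓
C3: sp2
C4: sp2
C5: sp3 ✓
C6: sp2
C7: sp2
C8: sp3 ✓
C9: sp3 ✓
C10: sp3 ✓
C11: sp2
C12: sp2
6 carbons are sp3.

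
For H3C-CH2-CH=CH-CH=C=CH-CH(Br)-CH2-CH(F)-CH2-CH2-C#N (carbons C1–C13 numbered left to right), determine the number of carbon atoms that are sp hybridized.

2

C1: sp3
C2: sp3
C3: sp2
C4: sp2
C5: sp2
C6: sp ✓
C7: sp2
C8: sp3
C9: sp3
C10: sp3
C11: sp3
C12: sp3
C13: sp ✓
C6, C13 → 2 sp carbons.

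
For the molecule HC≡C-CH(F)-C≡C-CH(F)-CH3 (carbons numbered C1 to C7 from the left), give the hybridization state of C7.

C7 carries 4 σ bonds, giving a steric number of 4, so it is sp3.

sp³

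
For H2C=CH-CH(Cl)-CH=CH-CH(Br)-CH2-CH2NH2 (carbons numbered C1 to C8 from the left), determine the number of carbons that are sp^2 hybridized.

C1: sp2 ✓
C2: sp2 ✓
C3: sp3
C4: sp2 ✓
C5: sp2 ✓
C6: sp3
C7: sp3
C8: sp3
C1, C2, C4, C5 → 4 sp2 carbons.

4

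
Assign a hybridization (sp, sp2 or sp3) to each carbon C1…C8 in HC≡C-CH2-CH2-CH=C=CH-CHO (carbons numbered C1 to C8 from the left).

C1 sp, C2 sp, C3 sp3, C4 sp3, C5 sp2, C6 sp, C7 sp2, C8 sp2

C1 carries 2 σ bonds, plus two π bonds, giving a steric number of 2, so it is sp.
C2 is sp: 2 σ bonds, plus two π bonds, 2 electron-density regions.
C3 (4 σ bonds) has steric number 4: sp3.
C4 carries 4 σ bonds, giving a steric number of 4, so it is sp3.
C5 carries 3 σ bonds, plus one π bond, giving a steric number of 3, so it is sp2.
C6: 2 σ bonds, plus two π bonds — 2 electron domains, sp.
C7 is sp2: 3 σ bonds, plus one π bond, 3 electron-density regions.
C8 (3 σ bonds, plus one π bond) has steric number 3: sp2.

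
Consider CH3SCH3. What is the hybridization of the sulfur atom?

sp³

The sulfur atom carries 2 σ bonds and 2 lone pairs, giving a steric number of 4, so it is sp3.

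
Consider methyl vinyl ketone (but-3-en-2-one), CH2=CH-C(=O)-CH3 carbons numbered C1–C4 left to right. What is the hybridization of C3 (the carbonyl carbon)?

sp²

C3 (the carbonyl carbon) has 3 σ bonds, plus one π bond: steric number 3 → sp2.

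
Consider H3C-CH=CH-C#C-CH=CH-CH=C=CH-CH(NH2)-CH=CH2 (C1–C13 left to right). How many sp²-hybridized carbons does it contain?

C1: sp3
C2: sp2 ✓
C3: sp2 ✓
C4: sp
C5: sp
C6: sp2 ✓
C7: sp2 ✓
C8: sp2 ✓
C9: sp
C10: sp2 ✓
C11: sp3
C12: sp2 ✓
C13: sp2 ✓
C2, C3, C6, C7, C8, C10, C12, C13 → 8 sp2 carbons.

8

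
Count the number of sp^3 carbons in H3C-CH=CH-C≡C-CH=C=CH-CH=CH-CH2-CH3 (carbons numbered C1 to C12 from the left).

3

C1: sp3 ✓
C2: sp2
C3: sp2
C4: sp
C5: sp
C6: sp2
C7: sp
C8: sp2
C9: sp2
C10: sp2
C11: sp3 ✓
C12: sp3 ✓
C1, C11, C12 → 3 sp3 carbons.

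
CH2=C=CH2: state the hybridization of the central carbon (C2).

Two σ bonds and two π bonds (one to each neighbour) → sp.

sp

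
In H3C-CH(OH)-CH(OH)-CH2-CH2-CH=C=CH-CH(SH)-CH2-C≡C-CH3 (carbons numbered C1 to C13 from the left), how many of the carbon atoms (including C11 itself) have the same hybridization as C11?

C11 is sp (two π bonds).
C1: sp3
C2: sp3
C3: sp3
C4: sp3
C5: sp3
C6: sp2
C7: sp ✓
C8: sp2
C9: sp3
C10: sp3
C11: sp ✓
C12: sp ✓
C13: sp3
3 carbons are sp.

3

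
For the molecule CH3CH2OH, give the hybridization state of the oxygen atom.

The oxygen atom: 2 σ bonds and 2 lone pairs; 4 regions of electron density → sp3.

sp³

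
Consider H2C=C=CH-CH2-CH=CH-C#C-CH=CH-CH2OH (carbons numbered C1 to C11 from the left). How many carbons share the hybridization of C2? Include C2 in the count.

3

C2 is sp (two π bonds).
C1: sp2
C2: sp ✓
C3: sp2
C4: sp3
C5: sp2
C6: sp2
C7: sp ✓
C8: sp ✓
C9: sp2
C10: sp2
C11: sp3
3 carbons are sp.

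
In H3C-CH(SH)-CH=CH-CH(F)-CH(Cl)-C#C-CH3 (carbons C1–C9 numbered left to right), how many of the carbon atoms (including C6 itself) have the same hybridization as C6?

5

C6 is sp3 (only σ bonds).
C1: sp3 ✓
C2: sp3 ✓
C3: sp2
C4: sp2
C5: sp3 ✓
C6: sp3 ✓
C7: sp
C8: sp
C9: sp3 ✓
5 carbons are sp3.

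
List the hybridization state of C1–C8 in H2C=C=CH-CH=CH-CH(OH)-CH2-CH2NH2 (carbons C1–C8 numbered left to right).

C1 has 3 σ bonds, plus one π bond: steric number 3 → sp2.
C2 — 2 σ bonds, plus two π bonds. Steric number 2, so sp.
C3 has 3 σ bonds, plus one π bond: steric number 3 → sp2.
C4 carries 3 σ bonds, plus one π bond, giving a steric number of 3, so it is sp2.
C5: 3 σ bonds, plus one π bond — 3 electron domains, sp2.
C6 is sp3: 4 σ bonds, 4 electron-density regions.
C7 is sp3: 4 σ bonds, 4 electron-density regions.
C8 carries 4 σ bonds, giving a steric number of 4, so it is sp3.

C1 sp2, C2 sp, C3 sp2, C4 sp2, C5 sp2, C6 sp3, C7 sp3, C8 sp3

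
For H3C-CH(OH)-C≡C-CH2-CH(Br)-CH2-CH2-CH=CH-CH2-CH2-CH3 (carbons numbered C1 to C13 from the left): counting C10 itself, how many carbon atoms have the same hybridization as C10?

2

C10 is sp2 (one π bond).
C1: sp3
C2: sp3
C3: sp
C4: sp
C5: sp3
C6: sp3
C7: sp3
C8: sp3
C9: sp2 ✓
C10: sp2 ✓
C11: sp3
C12: sp3
C13: sp3
2 carbons are sp2.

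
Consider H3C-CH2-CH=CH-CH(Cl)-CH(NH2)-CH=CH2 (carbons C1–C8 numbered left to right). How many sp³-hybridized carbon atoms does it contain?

C1: sp3 ✓
C2: sp3 ✓
C3: sp2
C4: sp2
C5: sp3 ✓
C6: sp3 ✓
C7: sp2
C8: sp2
C1, C2, C5, C6 → 4 sp3 carbons.

4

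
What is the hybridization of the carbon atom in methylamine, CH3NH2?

The carbon atom carries 4 σ bonds, giving a steric number of 4, so it is sp3.

sp³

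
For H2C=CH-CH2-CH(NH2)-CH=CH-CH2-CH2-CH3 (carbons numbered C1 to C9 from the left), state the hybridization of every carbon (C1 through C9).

C1 — 3 σ bonds, plus one π bond. Steric number 3, so sp2.
C2: 3 σ bonds, plus one π bond; 3 regions of electron density → sp2.
C3: 4 σ bonds; 4 regions of electron density → sp3.
C4 carries 4 σ bonds, giving a steric number of 4, so it is sp3.
C5 — 3 σ bonds, plus one π bond. Steric number 3, so sp2.
C6 (3 σ bonds, plus one π bond) has steric number 3: sp2.
C7 — 4 σ bonds. Steric number 4, so sp3.
C8 carries 4 σ bonds, giving a steric number of 4, so it is sp3.
C9 has 4 σ bonds: steric number 4 → sp3.

C1 sp2, C2 sp2, C3 sp3, C4 sp3, C5 sp2, C6 sp2, C7 sp3, C8 sp3, C9 sp3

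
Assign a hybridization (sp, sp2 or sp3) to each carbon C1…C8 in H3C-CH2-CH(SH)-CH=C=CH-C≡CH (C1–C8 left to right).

C1 sp3, C2 sp3, C3 sp3, C4 sp2, C5 sp, C6 sp2, C7 sp, C8 sp

C1 (4 σ bonds) has steric number 4: sp3.
C2 carries 4 σ bonds, giving a steric number of 4, so it is sp3.
C3 is sp3: 4 σ bonds, 4 electron-density regions.
C4: 3 σ bonds, plus one π bond — 3 electron domains, sp2.
C5: 2 σ bonds, plus two π bonds — 2 electron domains, sp.
C6 is sp2: 3 σ bonds, plus one π bond, 3 electron-density regions.
C7: 2 σ bonds, plus two π bonds — 2 electron domains, sp.
C8 is sp: 2 σ bonds, plus two π bonds, 2 electron-density regions.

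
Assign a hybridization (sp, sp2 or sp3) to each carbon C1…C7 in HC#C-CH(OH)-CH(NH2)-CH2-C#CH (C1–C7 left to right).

C1 carries 2 σ bonds, plus two π bonds, giving a steric number of 2, so it is sp.
C2 is sp: 2 σ bonds, plus two π bonds, 2 electron-density regions.
C3 has 4 σ bonds: steric number 4 → sp3.
C4 (4 σ bonds) has steric number 4: sp3.
C5: 4 σ bonds — 4 electron domains, sp3.
C6 is sp: 2 σ bonds, plus two π bonds, 2 electron-density regions.
C7 has 2 σ bonds, plus two π bonds: steric number 2 → sp.

C1 sp, C2 sp, C3 sp3, C4 sp3, C5 sp3, C6 sp, C7 sp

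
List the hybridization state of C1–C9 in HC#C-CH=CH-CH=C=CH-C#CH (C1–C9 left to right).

C1 sp, C2 sp, C3 sp2, C4 sp2, C5 sp2, C6 sp, C7 sp2, C8 sp, C9 sp

C1: 2 σ bonds, plus two π bonds — 2 electron domains, sp.
C2 — 2 σ bonds, plus two π bonds. Steric number 2, so sp.
C3 is sp2: 3 σ bonds, plus one π bond, 3 electron-density regions.
C4: 3 σ bonds, plus one π bond — 3 electron domains, sp2.
C5: 3 σ bonds, plus one π bond; 3 regions of electron density → sp2.
C6 has 2 σ bonds, plus two π bonds: steric number 2 → sp.
C7 (3 σ bonds, plus one π bond) has steric number 3: sp2.
C8 carries 2 σ bonds, plus two π bonds, giving a steric number of 2, so it is sp.
C9 has 2 σ bonds, plus two π bonds: steric number 2 → sp.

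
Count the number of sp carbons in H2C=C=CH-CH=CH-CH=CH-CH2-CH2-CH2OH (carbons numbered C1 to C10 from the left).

C1: sp2
C2: sp ✓
C3: sp2
C4: sp2
C5: sp2
C6: sp2
C7: sp2
C8: sp3
C9: sp3
C10: sp3
C2 → 1 sp carbon.

1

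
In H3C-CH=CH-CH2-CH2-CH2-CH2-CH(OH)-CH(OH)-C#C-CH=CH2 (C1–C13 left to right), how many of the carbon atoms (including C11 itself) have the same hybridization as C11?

2

C11 is sp (two π bonds).
C1: sp3
C2: sp2
C3: sp2
C4: sp3
C5: sp3
C6: sp3
C7: sp3
C8: sp3
C9: sp3
C10: sp ✓
C11: sp ✓
C12: sp2
C13: sp2
2 carbons are sp.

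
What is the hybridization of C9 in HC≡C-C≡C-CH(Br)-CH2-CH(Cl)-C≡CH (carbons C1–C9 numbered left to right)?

sp

C9: 2 σ bonds, plus two π bonds; 2 regions of electron density → sp.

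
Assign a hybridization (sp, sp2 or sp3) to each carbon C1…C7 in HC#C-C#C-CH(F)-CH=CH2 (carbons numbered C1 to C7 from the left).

C1: 2 σ bonds, plus two π bonds; 2 regions of electron density → sp.
C2: 2 σ bonds, plus two π bonds; 2 regions of electron density → sp.
C3 (2 σ bonds, plus two π bonds) has steric number 2: sp.
C4 — 2 σ bonds, plus two π bonds. Steric number 2, so sp.
C5 (4 σ bonds) has steric number 4: sp3.
C6 carries 3 σ bonds, plus one π bond, giving a steric number of 3, so it is sp2.
C7: 3 σ bonds, plus one π bond — 3 electron domains, sp2.

C1 sp, C2 sp, C3 sp, C4 sp, C5 sp3, C6 sp2, C7 sp2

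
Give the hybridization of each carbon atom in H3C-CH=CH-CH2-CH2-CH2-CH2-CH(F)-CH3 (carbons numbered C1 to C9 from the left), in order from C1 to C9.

C1: 4 σ bonds; 4 regions of electron density → sp3.
C2 (3 σ bonds, plus one π bond) has steric number 3: sp2.
C3 carries 3 σ bonds, plus one π bond, giving a steric number of 3, so it is sp2.
C4: 4 σ bonds — 4 electron domains, sp3.
C5 (4 σ bonds) has steric number 4: sp3.
C6: 4 σ bonds; 4 regions of electron density → sp3.
C7: 4 σ bonds — 4 electron domains, sp3.
C8 is sp3: 4 σ bonds, 4 electron-density regions.
C9: 4 σ bonds; 4 regions of electron density → sp3.

C1 sp3, C2 sp2, C3 sp2, C4 sp3, C5 sp3, C6 sp3, C7 sp3, C8 sp3, C9 sp3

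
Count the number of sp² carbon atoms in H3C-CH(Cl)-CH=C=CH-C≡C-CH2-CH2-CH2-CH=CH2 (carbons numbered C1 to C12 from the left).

C1: sp3
C2: sp3
C3: sp2 ✓
C4: sp
C5: sp2 ✓
C6: sp
C7: sp
C8: sp3
C9: sp3
C10: sp3
C11: sp2 ✓
C12: sp2 ✓
C3, C5, C11, C12 → 4 sp2 carbons.

4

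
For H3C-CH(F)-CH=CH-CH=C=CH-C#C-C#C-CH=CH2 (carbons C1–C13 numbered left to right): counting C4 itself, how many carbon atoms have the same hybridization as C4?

C4 is sp2 (one π bond).
C1: sp3
C2: sp3
C3: sp2 ✓
C4: sp2 ✓
C5: sp2 ✓
C6: sp
C7: sp2 ✓
C8: sp
C9: sp
C10: sp
C11: sp
C12: sp2 ✓
C13: sp2 ✓
6 carbons are sp2.

6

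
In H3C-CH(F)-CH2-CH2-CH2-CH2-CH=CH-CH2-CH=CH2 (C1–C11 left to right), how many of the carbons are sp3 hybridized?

7

C1: sp3 ✓
C2: sp3 ✓
C3: sp3 ✓
C4: sp3 ✓
C5: sp3 ✓
C6: sp3 ✓
C7: sp2
C8: sp2
C9: sp3 ✓
C10: sp2
C11: sp2
C1, C2, C3, C4, C5, C6, C9 → 7 sp3 carbons.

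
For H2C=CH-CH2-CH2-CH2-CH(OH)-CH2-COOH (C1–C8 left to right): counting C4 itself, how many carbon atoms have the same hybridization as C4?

5

C4 is sp3 (only σ bonds).
C1: sp2
C2: sp2
C3: sp3 ✓
C4: sp3 ✓
C5: sp3 ✓
C6: sp3 ✓
C7: sp3 ✓
C8: sp2
5 carbons are sp3.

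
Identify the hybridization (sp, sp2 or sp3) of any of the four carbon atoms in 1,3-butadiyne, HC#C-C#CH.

sp

Every carbon is part of a C≡C triple bond: two σ regions → sp.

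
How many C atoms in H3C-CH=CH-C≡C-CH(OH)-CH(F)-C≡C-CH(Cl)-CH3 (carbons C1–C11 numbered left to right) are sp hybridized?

4

C1: sp3
C2: sp2
C3: sp2
C4: sp ✓
C5: sp ✓
C6: sp3
C7: sp3
C8: sp ✓
C9: sp ✓
C10: sp3
C11: sp3
C4, C5, C8, C9 → 4 sp carbons.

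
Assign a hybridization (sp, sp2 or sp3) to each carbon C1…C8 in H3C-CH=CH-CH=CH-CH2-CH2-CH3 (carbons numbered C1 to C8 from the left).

C1 sp3, C2 sp2, C3 sp2, C4 sp2, C5 sp2, C6 sp3, C7 sp3, C8 sp3

C1 carries 4 σ bonds, giving a steric number of 4, so it is sp3.
C2 is sp2: 3 σ bonds, plus one π bond, 3 electron-density regions.
C3: 3 σ bonds, plus one π bond; 3 regions of electron density → sp2.
C4 is sp2: 3 σ bonds, plus one π bond, 3 electron-density regions.
C5 has 3 σ bonds, plus one π bond: steric number 3 → sp2.
C6 carries 4 σ bonds, giving a steric number of 4, so it is sp3.
C7: 4 σ bonds — 4 electron domains, sp3.
C8 has 4 σ bonds: steric number 4 → sp3.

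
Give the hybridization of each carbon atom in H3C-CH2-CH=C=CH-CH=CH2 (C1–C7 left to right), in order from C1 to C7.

C1 sp3, C2 sp3, C3 sp2, C4 sp, C5 sp2, C6 sp2, C7 sp2

C1 — 4 σ bonds. Steric number 4, so sp3.
C2 — 4 σ bonds. Steric number 4, so sp3.
C3 is sp2: 3 σ bonds, plus one π bond, 3 electron-density regions.
C4 (2 σ bonds, plus two π bonds) has steric number 2: sp.
C5 is sp2: 3 σ bonds, plus one π bond, 3 electron-density regions.
C6 (3 σ bonds, plus one π bond) has steric number 3: sp2.
C7 — 3 σ bonds, plus one π bond. Steric number 3, so sp2.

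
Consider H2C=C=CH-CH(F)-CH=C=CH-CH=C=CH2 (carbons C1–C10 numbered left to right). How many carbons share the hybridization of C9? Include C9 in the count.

C9 is sp (two π bonds).
C1: sp2
C2: sp ✓
C3: sp2
C4: sp3
C5: sp2
C6: sp ✓
C7: sp2
C8: sp2
C9: sp ✓
C10: sp2
3 carbons are sp.

3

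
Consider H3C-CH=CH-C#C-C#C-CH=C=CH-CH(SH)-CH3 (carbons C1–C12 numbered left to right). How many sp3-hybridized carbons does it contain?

C1: sp3 ✓
C2: sp2
C3: sp2
C4: sp
C5: sp
C6: sp
C7: sp
C8: sp2
C9: sp
C10: sp2
C11: sp3 ✓
C12: sp3 ✓
C1, C11, C12 → 3 sp3 carbons.

3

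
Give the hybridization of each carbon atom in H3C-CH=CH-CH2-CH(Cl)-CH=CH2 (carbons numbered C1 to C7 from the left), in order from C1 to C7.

C1 has 4 σ bonds: steric number 4 → sp3.
C2: 3 σ bonds, plus one π bond — 3 electron domains, sp2.
C3 is sp2: 3 σ bonds, plus one π bond, 3 electron-density regions.
C4 carries 4 σ bonds, giving a steric number of 4, so it is sp3.
C5: 4 σ bonds — 4 electron domains, sp3.
C6 (3 σ bonds, plus one π bond) has steric number 3: sp2.
C7: 3 σ bonds, plus one π bond — 3 electron domains, sp2.

C1 sp3, C2 sp2, C3 sp2, C4 sp3, C5 sp3, C6 sp2, C7 sp2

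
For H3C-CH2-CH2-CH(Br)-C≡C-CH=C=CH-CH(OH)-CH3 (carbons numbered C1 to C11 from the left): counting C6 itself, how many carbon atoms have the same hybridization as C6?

C6 is sp (two π bonds).
C1: sp3
C2: sp3
C3: sp3
C4: sp3
C5: sp ✓
C6: sp ✓
C7: sp2
C8: sp ✓
C9: sp2
C10: sp3
C11: sp3
3 carbons are sp.

3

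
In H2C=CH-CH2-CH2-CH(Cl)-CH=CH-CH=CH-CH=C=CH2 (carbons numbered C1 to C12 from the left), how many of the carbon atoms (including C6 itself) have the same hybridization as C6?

8

C6 is sp2 (one π bond).
C1: sp2 ✓
C2: sp2 ✓
C3: sp3
C4: sp3
C5: sp3
C6: sp2 ✓
C7: sp2 ✓
C8: sp2 ✓
C9: sp2 ✓
C10: sp2 ✓
C11: sp
C12: sp2 ✓
8 carbons are sp2.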